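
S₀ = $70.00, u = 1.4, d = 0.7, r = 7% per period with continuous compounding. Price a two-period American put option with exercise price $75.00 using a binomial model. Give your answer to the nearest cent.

$12.73

Risk-neutral probability p = (e^0.07 − 0.7)/(1.4 − 0.7) = 0.3725/0.7000 = 0.5322
Terminal stock prices: S_uu = 137.2, S_ud = 68.6, S_dd = 34.3
Terminal payoffs (K − S): max(-62.2, 0) = 0, max(6.4, 0) = 6.4, max(40.7, 0) = 40.7
Node u (S = 98): continuation = e^(−0.07)·[0.5322·0.0000 + 0.4678·6.4000] = 2.7918; exercise value = 0.0000 ≤ continuation, so V_u = 2.7918
Node d (S = 49): continuation = e^(−0.07)·[0.5322·6.4000 + 0.4678·40.7000] = 20.9295; exercise value = 26.0000 > continuation, so V_d = 26.0000 (exercise)
Node 0 (S = 70): continuation = e^(−0.07)·[0.5322·2.7918 + 0.4678·26.0000] = 12.7268; exercise value = 5.0000 ≤ continuation, so V_0 = 12.7268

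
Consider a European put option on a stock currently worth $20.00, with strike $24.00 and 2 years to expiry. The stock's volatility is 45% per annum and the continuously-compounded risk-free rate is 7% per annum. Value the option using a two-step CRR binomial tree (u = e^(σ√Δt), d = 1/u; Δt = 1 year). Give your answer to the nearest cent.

$5.65

CRR parameters: u = e^(σ√Δt) = e^(0.45·√1) = 1.5683, d = 1/u = 0.6376
Per-period rate: rΔt = 0.07·1 = 0.07, so R = e^0.07 = 1.0725
Risk-neutral probability p = (e^0.07 − 0.6376)/(1.5683 − 0.6376) = 0.4349/0.9307 = 0.4673
Terminal stock prices: S_uu = 49.19, S_ud = 20, S_dd = 8.131
Terminal payoffs (K − S): max(-25.19, 0) = 0, max(4, 0) = 4, max(15.87, 0) = 15.87
Node u (S = 31.37): V_u = e^(−0.07)·[0.4673·0.0000 + 0.5327·4.0000] = 1.9869
Node d (S = 12.75): V_d = e^(−0.07)·[0.4673·4.0000 + 0.5327·15.8686] = 9.6249
Node 0 (S = 20): V_0 = e^(−0.07)·[0.4673·1.9869 + 0.5327·9.6249] = 5.6465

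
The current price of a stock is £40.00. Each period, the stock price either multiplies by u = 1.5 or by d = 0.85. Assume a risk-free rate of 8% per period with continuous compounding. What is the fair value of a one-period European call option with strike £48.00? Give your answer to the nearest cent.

£3.98

Risk-neutral probability p = (e^0.08 − 0.85)/(1.5 − 0.85) = 0.2333/0.6500 = 0.3589
Terminal stock prices: S_u = 60, S_d = 34
Terminal payoffs (S − K): max(12, 0) = 12, max(-14, 0) = 0
Node 0 (S = 40): V_0 = e^(−0.08)·[0.3589·12.0000 + 0.6411·0.0000] = 3.9757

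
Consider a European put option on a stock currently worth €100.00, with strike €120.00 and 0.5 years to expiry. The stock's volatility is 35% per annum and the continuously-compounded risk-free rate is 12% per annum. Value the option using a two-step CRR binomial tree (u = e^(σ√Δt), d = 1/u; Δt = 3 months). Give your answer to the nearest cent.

CRR parameters: u = e^(σ√Δt) = e^(0.35·√0.25) = 1.1912, d = 1/u = 0.8395
Per-period rate: rΔt = 0.12·0.25 = 0.03, so R = e^0.03 = 1.0305
Risk-neutral probability p = (e^0.03 − 0.8395)/(1.1912 − 0.8395) = 0.1910/0.3518 = 0.5429
Terminal stock prices: S_uu = 141.9, S_ud = 100, S_dd = 70.47
Terminal payoffs (K − S): max(-21.91, 0) = 0, max(20, 0) = 20, max(49.53, 0) = 49.53
Node u (S = 119.1): V_u = e^(−0.03)·[0.5429·0.0000 + 0.4571·20.0000] = 8.8712
Node d (S = 83.95): V_d = e^(−0.03)·[0.5429·20.0000 + 0.4571·49.5312] = 32.5078
Node 0 (S = 100): V_0 = e^(−0.03)·[0.5429·8.8712 + 0.4571·32.5078] = 19.0932

€19.09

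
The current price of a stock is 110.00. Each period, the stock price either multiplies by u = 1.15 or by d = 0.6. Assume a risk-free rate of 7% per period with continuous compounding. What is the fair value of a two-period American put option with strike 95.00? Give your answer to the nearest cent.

Risk-neutral probability p = (e^0.07 − 0.6)/(1.15 − 0.6) = 0.4725/0.5500 = 0.8591
Terminal stock prices: S_uu = 145.5, S_ud = 75.9, S_dd = 39.6
Terminal payoffs (K − S): max(-50.47, 0) = 0, max(19.1, 0) = 19.1, max(55.4, 0) = 55.4
Node u (S = 126.5): continuation = e^(−0.07)·[0.8591·0.0000 + 0.1409·19.1000] = 2.5091; exercise value = 0.0000 ≤ continuation, so V_u = 2.5091
Node d (S = 66): continuation = e^(−0.07)·[0.8591·19.1000 + 0.1409·55.4000] = 22.5774; exercise value = 29.0000 > continuation, so V_d = 29.0000 (exercise)
Node 0 (S = 110): continuation = e^(−0.07)·[0.8591·2.5091 + 0.1409·29.0000] = 5.8196; exercise value = 0.0000 ≤ continuation, so V_0 = 5.8196

5.82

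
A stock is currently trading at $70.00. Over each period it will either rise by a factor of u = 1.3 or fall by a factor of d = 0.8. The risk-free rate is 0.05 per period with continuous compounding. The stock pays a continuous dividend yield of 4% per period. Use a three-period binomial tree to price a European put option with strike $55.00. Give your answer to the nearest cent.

$3.22

Per-period risk-free factor R = e^0.05 = 1.0513; dividend-adjusted growth = e^(0.05−0.04) = 1.0101.
Risk-neutral probability p = (1.0101 − 0.8)/(1.3 − 0.8) = 0.2101/0.5000 = 0.4201
Terminal stock prices: S_uuu = 153.8, S_uud = 94.64, S_udd = 58.24, S_ddd = 35.84
Terminal payoffs (K − S): max(-98.79, 0) = 0, max(-39.64, 0) = 0, max(-3.24, 0) = 0, max(19.16, 0) = 19.16
Node uu (S = 118.3): V_uu = e^(−0.05)·[0.4201·0.0000 + 0.5799·0.0000] = 0.0000
Node ud (S = 72.8): V_ud = e^(−0.05)·[0.4201·0.0000 + 0.5799·0.0000] = 0.0000
Node dd (S = 44.8): V_dd = e^(−0.05)·[0.4201·0.0000 + 0.5799·19.1600] = 10.5690
Node u (S = 91): V_u = e^(−0.05)·[0.4201·0.0000 + 0.5799·0.0000] = 0.0000
Node d (S = 56): V_d = e^(−0.05)·[0.4201·0.0000 + 0.5799·10.5690] = 5.8300
Node 0 (S = 70): V_0 = e^(−0.05)·[0.4201·0.0000 + 0.5799·5.8300] = 3.2160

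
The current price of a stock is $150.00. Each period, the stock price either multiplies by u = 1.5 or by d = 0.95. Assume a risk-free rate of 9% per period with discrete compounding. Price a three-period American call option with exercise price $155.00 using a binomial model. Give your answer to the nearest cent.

Risk-neutral probability p = (1 + 0.09 − 0.95)/(1.5 − 0.95) = 0.1400/0.5500 = 0.2545
Terminal stock prices: S_uuu = 506.2, S_uud = 320.6, S_udd = 203.1, S_ddd = 128.6
Terminal payoffs (S − K): max(351.2, 0) = 351.2, max(165.6, 0) = 165.6, max(48.06, 0) = 48.06, max(-26.39, 0) = 0
Node uu (S = 337.5): continuation = 1/1.09·[0.2545·351.2500 + 0.7455·165.6250] = 195.2982; exercise value = 182.5000 ≤ continuation, so V_uu = 195.2982
Node ud (S = 213.8): continuation = 1/1.09·[0.2545·165.6250 + 0.7455·48.0625] = 71.5482; exercise value = 58.7500 ≤ continuation, so V_ud = 71.5482
Node dd (S = 135.4): continuation = 1/1.09·[0.2545·48.0625 + 0.7455·0.0000] = 11.2239; exercise value = 0.0000 ≤ continuation, so V_dd = 11.2239
Node u (S = 225): continuation = 1/1.09·[0.2545·195.2982 + 0.7455·71.5482] = 94.5396; exercise value = 70.0000 ≤ continuation, so V_u = 94.5396
Node d (S = 142.5): continuation = 1/1.09·[0.2545·71.5482 + 0.7455·11.2239] = 24.3846; exercise value = 0.0000 ≤ continuation, so V_d = 24.3846
Node 0 (S = 150): continuation = 1/1.09·[0.2545·94.5396 + 0.7455·24.3846] = 38.7543; exercise value = 0.0000 ≤ continuation, so V_0 = 38.7543

$38.75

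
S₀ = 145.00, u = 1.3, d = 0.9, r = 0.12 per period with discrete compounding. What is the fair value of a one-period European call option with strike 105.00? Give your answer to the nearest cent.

51.25

Risk-neutral probability p = (1 + 0.12 − 0.9)/(1.3 − 0.9) = 0.2200/0.4000 = 0.5500
Terminal stock prices: S_u = 188.5, S_d = 130.5
Terminal payoffs (S − K): max(83.5, 0) = 83.5, max(25.5, 0) = 25.5
Node 0 (S = 145): V_0 = 1/1.12·[0.5500·83.5000 + 0.4500·25.5000] = 51.2500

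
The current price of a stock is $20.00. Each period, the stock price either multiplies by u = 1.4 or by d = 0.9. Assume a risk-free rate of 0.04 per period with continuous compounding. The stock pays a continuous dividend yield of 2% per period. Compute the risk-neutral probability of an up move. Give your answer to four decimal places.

Per-period risk-free factor R = e^0.04 = 1.0408; dividend-adjusted growth = e^(0.04−0.02) = 1.0202.
Risk-neutral probability p = (1.0202 − 0.9)/(1.4 − 0.9) = 0.1202/0.5000 = 0.2404

p = 0.2404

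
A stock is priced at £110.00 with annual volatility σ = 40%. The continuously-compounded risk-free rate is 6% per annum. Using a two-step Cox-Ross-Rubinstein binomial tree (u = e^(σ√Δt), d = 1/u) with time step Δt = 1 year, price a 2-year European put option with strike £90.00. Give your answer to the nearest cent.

£9.86

CRR parameters: u = e^(σ√Δt) = e^(0.4·√1) = 1.4918, d = 1/u = 0.6703
Per-period rate: rΔt = 0.06·1 = 0.06, so R = e^0.06 = 1.0618
Risk-neutral probability p = (e^0.06 − 0.6703)/(1.4918 − 0.6703) = 0.3915/0.8215 = 0.4766
Terminal stock prices: S_uu = 244.8, S_ud = 110, S_dd = 49.43
Terminal payoffs (K − S): max(-154.8, 0) = 0, max(-20, 0) = 0, max(40.57, 0) = 40.57
Node u (S = 164.1): V_u = e^(−0.06)·[0.4766·0.0000 + 0.5234·0.0000] = 0.0000
Node d (S = 73.74): V_d = e^(−0.06)·[0.4766·0.0000 + 0.5234·40.5738] = 20.0002
Node 0 (S = 110): V_0 = e^(−0.06)·[0.4766·0.0000 + 0.5234·20.0002] = 9.8588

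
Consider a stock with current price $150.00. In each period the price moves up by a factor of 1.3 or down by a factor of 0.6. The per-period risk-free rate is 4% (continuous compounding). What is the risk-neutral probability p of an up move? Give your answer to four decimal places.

Risk-neutral probability p = (e^0.04 − 0.6)/(1.3 − 0.6) = 0.4408/0.7000 = 0.6297

p = 0.6297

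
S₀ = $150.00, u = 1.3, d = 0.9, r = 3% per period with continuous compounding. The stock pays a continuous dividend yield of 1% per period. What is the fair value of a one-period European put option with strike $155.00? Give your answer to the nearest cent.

$13.58

Per-period risk-free factor R = e^0.03 = 1.0305; dividend-adjusted growth = e^(0.03−0.01) = 1.0202.
Risk-neutral probability p = (1.0202 − 0.9)/(1.3 − 0.9) = 0.1202/0.4000 = 0.3005
Terminal stock prices: S_u = 195, S_d = 135
Terminal payoffs (K − S): max(-40, 0) = 0, max(20, 0) = 20
Node 0 (S = 150): V_0 = e^(−0.03)·[0.3005·0.0000 + 0.6995·20.0000] = 13.5765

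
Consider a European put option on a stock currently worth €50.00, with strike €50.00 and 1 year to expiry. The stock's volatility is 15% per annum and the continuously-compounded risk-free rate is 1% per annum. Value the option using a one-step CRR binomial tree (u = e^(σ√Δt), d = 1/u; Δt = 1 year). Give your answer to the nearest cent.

€3.48

CRR parameters: u = e^(σ√Δt) = e^(0.15·√1) = 1.1618, d = 1/u = 0.8607
Per-period rate: rΔt = 0.01·1 = 0.01, so R = e^0.01 = 1.0101
Risk-neutral probability p = (e^0.01 − 0.8607)/(1.1618 − 0.8607) = 0.1493/0.3011 = 0.4959
Terminal stock prices: S_u = 58.09, S_d = 43.04
Terminal payoffs (K − S): max(-8.092, 0) = 0, max(6.965, 0) = 6.965
Node 0 (S = 50): V_0 = e^(−0.01)·[0.4959·0.0000 + 0.5041·6.9646] = 3.4756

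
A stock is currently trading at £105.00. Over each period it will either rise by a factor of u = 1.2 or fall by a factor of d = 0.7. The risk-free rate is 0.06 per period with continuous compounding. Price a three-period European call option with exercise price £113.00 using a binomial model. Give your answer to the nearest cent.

£21.67

Risk-neutral probability p = (e^0.06 − 0.7)/(1.2 − 0.7) = 0.3618/0.5000 = 0.7237
Terminal stock prices: S_uuu = 181.4, S_uud = 105.8, S_udd = 61.74, S_ddd = 36.01
Terminal payoffs (S − K): max(68.44, 0) = 68.44, max(-7.16, 0) = 0, max(-51.26, 0) = 0, max(-76.99, 0) = 0
Node uu (S = 151.2): V_uu = e^(−0.06)·[0.7237·68.4400 + 0.2763·0.0000] = 46.6439
Node ud (S = 88.2): V_ud = e^(−0.06)·[0.7237·0.0000 + 0.2763·0.0000] = 0.0000
Node dd (S = 51.45): V_dd = e^(−0.06)·[0.7237·0.0000 + 0.2763·0.0000] = 0.0000
Node u (S = 126): V_u = e^(−0.06)·[0.7237·46.6439 + 0.2763·0.0000] = 31.7892
Node d (S = 73.5): V_d = e^(−0.06)·[0.7237·0.0000 + 0.2763·0.0000] = 0.0000
Node 0 (S = 105): V_0 = e^(−0.06)·[0.7237·31.7892 + 0.2763·0.0000] = 21.6653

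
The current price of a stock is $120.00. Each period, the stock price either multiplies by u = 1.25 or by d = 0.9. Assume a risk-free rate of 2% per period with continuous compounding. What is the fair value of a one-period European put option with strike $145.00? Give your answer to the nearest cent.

$23.81

Risk-neutral probability p = (e^0.02 − 0.9)/(1.25 − 0.9) = 0.1202/0.3500 = 0.3434
Terminal stock prices: S_u = 150, S_d = 108
Terminal payoffs (K − S): max(-5, 0) = 0, max(37, 0) = 37
Node 0 (S = 120): V_0 = e^(−0.02)·[0.3434·0.0000 + 0.6566·37.0000] = 23.8120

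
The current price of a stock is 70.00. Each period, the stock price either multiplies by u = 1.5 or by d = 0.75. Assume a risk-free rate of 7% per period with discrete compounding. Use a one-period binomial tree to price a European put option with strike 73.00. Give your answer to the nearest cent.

Risk-neutral probability p = (1 + 0.07 − 0.75)/(1.5 − 0.75) = 0.3200/0.7500 = 0.4267
Terminal stock prices: S_u = 105, S_d = 52.5
Terminal payoffs (K − S): max(-32, 0) = 0, max(20.5, 0) = 20.5
Node 0 (S = 70): V_0 = 1/1.07·[0.4267·0.0000 + 0.5733·20.5000] = 10.9844

10.98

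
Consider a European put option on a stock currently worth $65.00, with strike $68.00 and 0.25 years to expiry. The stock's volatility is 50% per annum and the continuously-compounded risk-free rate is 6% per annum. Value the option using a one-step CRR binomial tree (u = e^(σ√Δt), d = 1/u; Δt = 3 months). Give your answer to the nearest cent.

CRR parameters: u = e^(σ√Δt) = e^(0.5·√0.25) = 1.2840, d = 1/u = 0.7788
Per-period rate: rΔt = 0.06·0.25 = 0.015, so R = e^0.015 = 1.0151
Risk-neutral probability p = (e^0.015 − 0.7788)/(1.2840 − 0.7788) = 0.2363/0.5052 = 0.4677
Terminal stock prices: S_u = 83.46, S_d = 50.62
Terminal payoffs (K − S): max(-15.46, 0) = 0, max(17.38, 0) = 17.38
Node 0 (S = 65): V_0 = e^(−0.015)·[0.4677·0.0000 + 0.5323·17.3779] = 9.1119

$9.11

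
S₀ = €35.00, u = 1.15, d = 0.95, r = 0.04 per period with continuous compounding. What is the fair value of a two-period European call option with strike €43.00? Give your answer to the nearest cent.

€0.63

Risk-neutral probability p = (e^0.04 − 0.95)/(1.15 − 0.95) = 0.0908/0.2000 = 0.4541
Terminal stock prices: S_uu = 46.29, S_ud = 38.24, S_dd = 31.59
Terminal payoffs (S − K): max(3.287, 0) = 3.287, max(-4.763, 0) = 0, max(-11.41, 0) = 0
Node u (S = 40.25): V_u = e^(−0.04)·[0.4541·3.2875 + 0.5459·0.0000] = 1.4342
Node d (S = 33.25): V_d = e^(−0.04)·[0.4541·0.0000 + 0.5459·0.0000] = 0.0000
Node 0 (S = 35): V_0 = e^(−0.04)·[0.4541·1.4342 + 0.5459·0.0000] = 0.6257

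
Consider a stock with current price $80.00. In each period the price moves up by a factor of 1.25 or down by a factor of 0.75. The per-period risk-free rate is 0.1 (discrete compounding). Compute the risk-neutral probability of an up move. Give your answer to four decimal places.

p = 0.7000

Risk-neutral probability p = (1 + 0.1 − 0.75)/(1.25 − 0.75) = 0.3500/0.5000 = 0.7000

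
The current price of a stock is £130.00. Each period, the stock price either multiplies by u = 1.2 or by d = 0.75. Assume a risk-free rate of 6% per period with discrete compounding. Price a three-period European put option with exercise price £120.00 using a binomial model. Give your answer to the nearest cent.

£7.06

Risk-neutral probability p = (1 + 0.06 − 0.75)/(1.2 − 0.75) = 0.3100/0.4500 = 0.6889
Terminal stock prices: S_uuu = 224.6, S_uud = 140.4, S_udd = 87.75, S_ddd = 54.84
Terminal payoffs (K − S): max(-104.6, 0) = 0, max(-20.4, 0) = 0, max(32.25, 0) = 32.25, max(65.16, 0) = 65.16
Node uu (S = 187.2): V_uu = 1/1.06·[0.6889·0.0000 + 0.3111·0.0000] = 0.0000
Node ud (S = 117): V_ud = 1/1.06·[0.6889·0.0000 + 0.3111·32.2500] = 9.4654
Node dd (S = 73.12): V_dd = 1/1.06·[0.6889·32.2500 + 0.3111·65.1562] = 40.0825
Node u (S = 156): V_u = 1/1.06·[0.6889·0.0000 + 0.3111·9.4654] = 2.7781
Node d (S = 97.5): V_d = 1/1.06·[0.6889·9.4654 + 0.3111·40.0825] = 17.9158
Node 0 (S = 130): V_0 = 1/1.06·[0.6889·2.7781 + 0.3111·17.9158] = 7.0638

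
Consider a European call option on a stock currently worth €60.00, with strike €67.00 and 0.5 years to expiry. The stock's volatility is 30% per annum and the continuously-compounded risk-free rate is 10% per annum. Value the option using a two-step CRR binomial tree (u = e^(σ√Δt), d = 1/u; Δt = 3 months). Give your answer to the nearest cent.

€3.98

CRR parameters: u = e^(σ√Δt) = e^(0.3·√0.25) = 1.1618, d = 1/u = 0.8607
Per-period rate: rΔt = 0.1·0.25 = 0.025, so R = e^0.025 = 1.0253
Risk-neutral probability p = (e^0.025 − 0.8607)/(1.1618 − 0.8607) = 0.1646/0.3011 = 0.5466
Terminal stock prices: S_uu = 80.99, S_ud = 60, S_dd = 44.45
Terminal payoffs (S − K): max(13.99, 0) = 13.99, max(-7, 0) = 0, max(-22.55, 0) = 0
Node u (S = 69.71): V_u = e^(−0.025)·[0.5466·13.9915 + 0.4534·0.0000] = 7.4595
Node d (S = 51.64): V_d = e^(−0.025)·[0.5466·0.0000 + 0.4534·0.0000] = 0.0000
Node 0 (S = 60): V_0 = e^(−0.025)·[0.5466·7.4595 + 0.4534·0.0000] = 3.9770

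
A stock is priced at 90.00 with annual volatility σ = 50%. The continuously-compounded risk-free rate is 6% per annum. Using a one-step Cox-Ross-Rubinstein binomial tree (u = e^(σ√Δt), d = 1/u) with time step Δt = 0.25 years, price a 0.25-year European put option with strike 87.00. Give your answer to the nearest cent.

8.87

CRR parameters: u = e^(σ√Δt) = e^(0.5·√0.25) = 1.2840, d = 1/u = 0.7788
Per-period rate: rΔt = 0.06·0.25 = 0.015, so R = e^0.015 = 1.0151
Risk-neutral probability p = (e^0.015 − 0.7788)/(1.2840 − 0.7788) = 0.2363/0.5052 = 0.4677
Terminal stock prices: S_u = 115.6, S_d = 70.09
Terminal payoffs (K − S): max(-28.56, 0) = 0, max(16.91, 0) = 16.91
Node 0 (S = 90): V_0 = e^(−0.015)·[0.4677·0.0000 + 0.5323·16.9079] = 8.8655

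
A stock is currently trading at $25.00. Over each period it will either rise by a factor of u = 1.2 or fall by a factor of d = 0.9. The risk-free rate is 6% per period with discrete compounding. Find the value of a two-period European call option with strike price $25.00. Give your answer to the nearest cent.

Risk-neutral probability p = (1 + 0.06 − 0.9)/(1.2 − 0.9) = 0.1600/0.3000 = 0.5333
Terminal stock prices: S_uu = 36, S_ud = 27, S_dd = 20.25
Terminal payoffs (S − K): max(11, 0) = 11, max(2, 0) = 2, max(-4.75, 0) = 0
Node u (S = 30): V_u = 1/1.06·[0.5333·11.0000 + 0.4667·2.0000] = 6.4151
Node d (S = 22.5): V_d = 1/1.06·[0.5333·2.0000 + 0.4667·0.0000] = 1.0063
Node 0 (S = 25): V_0 = 1/1.06·[0.5333·6.4151 + 0.4667·1.0063] = 3.6707

$3.67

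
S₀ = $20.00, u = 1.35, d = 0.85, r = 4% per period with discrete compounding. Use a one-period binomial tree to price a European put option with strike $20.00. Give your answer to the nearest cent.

$1.79

Risk-neutral probability p = (1 + 0.04 − 0.85)/(1.35 − 0.85) = 0.1900/0.5000 = 0.3800
Terminal stock prices: S_u = 27, S_d = 17
Terminal payoffs (K − S): max(-7, 0) = 0, max(3, 0) = 3
Node 0 (S = 20): V_0 = 1/1.04·[0.3800·0.0000 + 0.6200·3.0000] = 1.7885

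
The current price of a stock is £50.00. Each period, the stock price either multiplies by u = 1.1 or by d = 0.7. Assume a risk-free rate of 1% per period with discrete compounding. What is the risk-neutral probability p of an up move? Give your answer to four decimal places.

p = 0.7750

Risk-neutral probability p = (1 + 0.01 − 0.7)/(1.1 − 0.7) = 0.3100/0.4000 = 0.7750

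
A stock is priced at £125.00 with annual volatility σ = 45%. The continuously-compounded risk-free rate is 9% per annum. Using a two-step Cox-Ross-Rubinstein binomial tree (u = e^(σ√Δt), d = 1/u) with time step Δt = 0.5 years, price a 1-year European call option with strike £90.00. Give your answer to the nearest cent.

CRR parameters: u = e^(σ√Δt) = e^(0.45·√0.5) = 1.3746, d = 1/u = 0.7275
Per-period rate: rΔt = 0.09·0.5 = 0.045, so R = e^0.045 = 1.0460
Risk-neutral probability p = (e^0.045 − 0.7275)/(1.3746 − 0.7275) = 0.3186/0.6472 = 0.4922
Terminal stock prices: S_uu = 236.2, S_ud = 125, S_dd = 66.15
Terminal payoffs (S − K): max(146.2, 0) = 146.2, max(35, 0) = 35, max(-23.85, 0) = 0
Node u (S = 171.8): V_u = e^(−0.045)·[0.4922·146.2073 + 0.5078·35.0000] = 85.7913
Node d (S = 90.93): V_d = e^(−0.045)·[0.4922·35.0000 + 0.5078·0.0000] = 16.4701
Node 0 (S = 125): V_0 = e^(−0.045)·[0.4922·85.7913 + 0.5078·16.4701] = 48.3662

£48.37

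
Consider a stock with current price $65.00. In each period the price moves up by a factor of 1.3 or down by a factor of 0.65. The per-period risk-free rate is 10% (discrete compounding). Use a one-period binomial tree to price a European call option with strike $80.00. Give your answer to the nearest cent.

$2.83

Risk-neutral probability p = (1 + 0.1 − 0.65)/(1.3 − 0.65) = 0.4500/0.6500 = 0.6923
Terminal stock prices: S_u = 84.5, S_d = 42.25
Terminal payoffs (S − K): max(4.5, 0) = 4.5, max(-37.75, 0) = 0
Node 0 (S = 65): V_0 = 1/1.1·[0.6923·4.5000 + 0.3077·0.0000] = 2.8322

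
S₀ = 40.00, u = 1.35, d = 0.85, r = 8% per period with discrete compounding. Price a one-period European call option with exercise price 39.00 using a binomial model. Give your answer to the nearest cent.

6.39

Risk-neutral probability p = (1 + 0.08 − 0.85)/(1.35 − 0.85) = 0.2300/0.5000 = 0.4600
Terminal stock prices: S_u = 54, S_d = 34
Terminal payoffs (S − K): max(15, 0) = 15, max(-5, 0) = 0
Node 0 (S = 40): V_0 = 1/1.08·[0.4600·15.0000 + 0.5400·0.0000] = 6.3889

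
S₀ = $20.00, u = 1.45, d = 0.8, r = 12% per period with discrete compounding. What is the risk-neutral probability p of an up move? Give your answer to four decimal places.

Risk-neutral probability p = (1 + 0.12 − 0.8)/(1.45 − 0.8) = 0.3200/0.6500 = 0.4923

p = 0.4923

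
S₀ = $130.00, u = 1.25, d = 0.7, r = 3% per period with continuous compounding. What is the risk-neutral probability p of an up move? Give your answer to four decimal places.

Risk-neutral probability p = (e^0.03 − 0.7)/(1.25 − 0.7) = 0.3305/0.5500 = 0.6008

p = 0.6008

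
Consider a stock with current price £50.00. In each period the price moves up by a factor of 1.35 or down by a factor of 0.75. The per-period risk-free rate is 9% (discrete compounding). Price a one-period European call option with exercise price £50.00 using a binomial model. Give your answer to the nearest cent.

Risk-neutral probability p = (1 + 0.09 − 0.75)/(1.35 − 0.75) = 0.3400/0.6000 = 0.5667
Terminal stock prices: S_u = 67.5, S_d = 37.5
Terminal payoffs (S − K): max(17.5, 0) = 17.5, max(-12.5, 0) = 0
Node 0 (S = 50): V_0 = 1/1.09·[0.5667·17.5000 + 0.4333·0.0000] = 9.0979

£9.10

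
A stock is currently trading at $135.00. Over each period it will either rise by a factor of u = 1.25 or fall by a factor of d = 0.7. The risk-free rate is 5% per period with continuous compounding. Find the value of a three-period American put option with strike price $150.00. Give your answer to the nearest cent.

Risk-neutral probability p = (e^0.05 − 0.7)/(1.25 − 0.7) = 0.3513/0.5500 = 0.6387
Terminal stock prices: S_uuu = 263.7, S_uud = 147.7, S_udd = 82.69, S_ddd = 46.3
Terminal payoffs (K − S): max(-113.7, 0) = 0, max(2.344, 0) = 2.344, max(67.31, 0) = 67.31, max(103.7, 0) = 103.7
Node uu (S = 210.9): continuation = e^(−0.05)·[0.6387·0.0000 + 0.3613·2.3438] = 0.8056; exercise value = 0.0000 ≤ continuation, so V_uu = 0.8056
Node ud (S = 118.1): continuation = e^(−0.05)·[0.6387·2.3438 + 0.3613·67.3125] = 24.5594; exercise value = 31.8750 > continuation, so V_ud = 31.8750 (exercise)
Node dd (S = 66.15): continuation = e^(−0.05)·[0.6387·67.3125 + 0.3613·103.6950] = 76.5344; exercise value = 83.8500 > continuation, so V_dd = 83.8500 (exercise)
Node u (S = 168.8): continuation = e^(−0.05)·[0.6387·0.8056 + 0.3613·31.8750] = 11.4449; exercise value = 0.0000 ≤ continuation, so V_u = 11.4449
Node d (S = 94.5): continuation = e^(−0.05)·[0.6387·31.8750 + 0.3613·83.8500] = 48.1844; exercise value = 55.5000 > continuation, so V_d = 55.5000 (exercise)
Node 0 (S = 135): continuation = e^(−0.05)·[0.6387·11.4449 + 0.3613·55.5000] = 26.0286; exercise value = 15.0000 ≤ continuation, so V_0 = 26.0286

$26.03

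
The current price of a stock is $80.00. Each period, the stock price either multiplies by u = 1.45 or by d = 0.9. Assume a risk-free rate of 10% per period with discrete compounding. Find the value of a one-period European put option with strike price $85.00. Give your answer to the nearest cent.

$7.52

Risk-neutral probability p = (1 + 0.1 − 0.9)/(1.45 − 0.9) = 0.2000/0.5500 = 0.3636
Terminal stock prices: S_u = 116, S_d = 72
Terminal payoffs (K − S): max(-31, 0) = 0, max(13, 0) = 13
Node 0 (S = 80): V_0 = 1/1.1·[0.3636·0.0000 + 0.6364·13.0000] = 7.5207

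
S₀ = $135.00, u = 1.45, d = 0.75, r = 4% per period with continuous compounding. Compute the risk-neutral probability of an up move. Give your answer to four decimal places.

Risk-neutral probability p = (e^0.04 − 0.75)/(1.45 − 0.75) = 0.2908/0.7000 = 0.4154

p = 0.4154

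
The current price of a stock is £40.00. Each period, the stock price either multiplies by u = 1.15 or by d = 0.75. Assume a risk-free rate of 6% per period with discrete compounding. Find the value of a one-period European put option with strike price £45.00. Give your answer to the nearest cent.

£3.18

Risk-neutral probability p = (1 + 0.06 − 0.75)/(1.15 − 0.75) = 0.3100/0.4000 = 0.7750
Terminal stock prices: S_u = 46, S_d = 30
Terminal payoffs (K − S): max(-1, 0) = 0, max(15, 0) = 15
Node 0 (S = 40): V_0 = 1/1.06·[0.7750·0.0000 + 0.2250·15.0000] = 3.1840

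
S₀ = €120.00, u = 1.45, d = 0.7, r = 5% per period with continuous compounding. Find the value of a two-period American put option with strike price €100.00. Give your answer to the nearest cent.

€10.54

Risk-neutral probability p = (e^0.05 − 0.7)/(1.45 − 0.7) = 0.3513/0.7500 = 0.4684
Terminal stock prices: S_uu = 252.3, S_ud = 121.8, S_dd = 58.8
Terminal payoffs (K − S): max(-152.3, 0) = 0, max(-21.8, 0) = 0, max(41.2, 0) = 41.2
Node u (S = 174): continuation = e^(−0.05)·[0.4684·0.0000 + 0.5316·0.0000] = 0.0000; exercise value = 0.0000 ≤ continuation, so V_u = 0.0000
Node d (S = 84): continuation = e^(−0.05)·[0.4684·0.0000 + 0.5316·41.2000] = 20.8353; exercise value = 16.0000 ≤ continuation, so V_d = 20.8353
Node 0 (S = 120): continuation = e^(−0.05)·[0.4684·0.0000 + 0.5316·20.8353] = 10.5366; exercise value = 0.0000 ≤ continuation, so V_0 = 10.5366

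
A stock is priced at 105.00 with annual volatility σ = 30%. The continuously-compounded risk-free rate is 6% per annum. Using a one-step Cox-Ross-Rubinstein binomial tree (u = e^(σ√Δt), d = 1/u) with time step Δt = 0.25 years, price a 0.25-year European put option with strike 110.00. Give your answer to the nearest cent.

9.42

CRR parameters: u = e^(σ√Δt) = e^(0.3·√0.25) = 1.1618, d = 1/u = 0.8607
Per-period rate: rΔt = 0.06·0.25 = 0.015, so R = e^0.015 = 1.0151
Risk-neutral probability p = (e^0.015 − 0.8607)/(1.1618 − 0.8607) = 0.1544/0.3011 = 0.5128
Terminal stock prices: S_u = 122, S_d = 90.37
Terminal payoffs (K − S): max(-11.99, 0) = 0, max(19.63, 0) = 19.63
Node 0 (S = 105): V_0 = e^(−0.015)·[0.5128·0.0000 + 0.4872·19.6257] = 9.4201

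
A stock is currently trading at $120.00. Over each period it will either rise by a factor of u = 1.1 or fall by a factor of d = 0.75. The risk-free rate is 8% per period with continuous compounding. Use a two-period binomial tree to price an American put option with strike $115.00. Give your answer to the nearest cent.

Risk-neutral probability p = (e^0.08 − 0.75)/(1.1 − 0.75) = 0.3333/0.3500 = 0.9522
Terminal stock prices: S_uu = 145.2, S_ud = 99, S_dd = 67.5
Terminal payoffs (K − S): max(-30.2, 0) = 0, max(16, 0) = 16, max(47.5, 0) = 47.5
Node u (S = 132): continuation = e^(−0.08)·[0.9522·0.0000 + 0.0478·16.0000] = 0.7053; exercise value = 0.0000 ≤ continuation, so V_u = 0.7053
Node d (S = 90): continuation = e^(−0.08)·[0.9522·16.0000 + 0.0478·47.5000] = 16.1584; exercise value = 25.0000 > continuation, so V_d = 25.0000 (exercise)
Node 0 (S = 120): continuation = e^(−0.08)·[0.9522·0.7053 + 0.0478·25.0000] = 1.7220; exercise value = 0.0000 ≤ continuation, so V_0 = 1.7220

$1.72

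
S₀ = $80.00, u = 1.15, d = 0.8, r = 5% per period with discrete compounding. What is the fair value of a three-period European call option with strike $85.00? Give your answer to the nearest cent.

Risk-neutral probability p = (1 + 0.05 − 0.8)/(1.15 − 0.8) = 0.2500/0.3500 = 0.7143
Terminal stock prices: S_uuu = 121.7, S_uud = 84.64, S_udd = 58.88, S_ddd = 40.96
Terminal payoffs (S − K): max(36.67, 0) = 36.67, max(-0.36, 0) = 0, max(-26.12, 0) = 0, max(-44.04, 0) = 0
Node uu (S = 105.8): V_uu = 1/1.05·[0.7143·36.6700 + 0.2857·0.0000] = 24.9456
Node ud (S = 73.6): V_ud = 1/1.05·[0.7143·0.0000 + 0.2857·0.0000] = 0.0000
Node dd (S = 51.2): V_dd = 1/1.05·[0.7143·0.0000 + 0.2857·0.0000] = 0.0000
Node u (S = 92): V_u = 1/1.05·[0.7143·24.9456 + 0.2857·0.0000] = 16.9698
Node d (S = 64): V_d = 1/1.05·[0.7143·0.0000 + 0.2857·0.0000] = 0.0000
Node 0 (S = 80): V_0 = 1/1.05·[0.7143·16.9698 + 0.2857·0.0000] = 11.5441

$11.54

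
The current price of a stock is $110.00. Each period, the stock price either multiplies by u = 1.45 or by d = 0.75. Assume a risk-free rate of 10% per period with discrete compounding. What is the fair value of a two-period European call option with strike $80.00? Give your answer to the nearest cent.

Risk-neutral probability p = (1 + 0.1 − 0.75)/(1.45 − 0.75) = 0.3500/0.7000 = 0.5000
Terminal stock prices: S_uu = 231.3, S_ud = 119.6, S_dd = 61.88
Terminal payoffs (S − K): max(151.3, 0) = 151.3, max(39.62, 0) = 39.62, max(-18.12, 0) = 0
Node u (S = 159.5): V_u = 1/1.1·[0.5000·151.2750 + 0.5000·39.6250] = 86.7727
Node d (S = 82.5): V_d = 1/1.1·[0.5000·39.6250 + 0.5000·0.0000] = 18.0114
Node 0 (S = 110): V_0 = 1/1.1·[0.5000·86.7727 + 0.5000·18.0114] = 47.6291

$47.63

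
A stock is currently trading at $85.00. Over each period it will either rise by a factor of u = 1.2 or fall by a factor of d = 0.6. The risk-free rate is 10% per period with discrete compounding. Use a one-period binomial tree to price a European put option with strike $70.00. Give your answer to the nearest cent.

$2.88

Risk-neutral probability p = (1 + 0.1 − 0.6)/(1.2 − 0.6) = 0.5000/0.6000 = 0.8333
Terminal stock prices: S_u = 102, S_d = 51
Terminal payoffs (K − S): max(-32, 0) = 0, max(19, 0) = 19
Node 0 (S = 85): V_0 = 1/1.1·[0.8333·0.0000 + 0.1667·19.0000] = 2.8788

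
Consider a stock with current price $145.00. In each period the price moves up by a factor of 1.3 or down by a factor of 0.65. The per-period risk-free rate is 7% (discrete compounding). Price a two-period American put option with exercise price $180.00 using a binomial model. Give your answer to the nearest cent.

Risk-neutral probability p = (1 + 0.07 − 0.65)/(1.3 − 0.65) = 0.4200/0.6500 = 0.6462
Terminal stock prices: S_uu = 245.1, S_ud = 122.5, S_dd = 61.26
Terminal payoffs (K − S): max(-65.05, 0) = 0, max(57.47, 0) = 57.47, max(118.7, 0) = 118.7
Node u (S = 188.5): continuation = 1/1.07·[0.6462·0.0000 + 0.3538·57.4750] = 19.0068; exercise value = 0.0000 ≤ continuation, so V_u = 19.0068
Node d (S = 94.25): continuation = 1/1.07·[0.6462·57.4750 + 0.3538·118.7375] = 73.9743; exercise value = 85.7500 > continuation, so V_d = 85.7500 (exercise)
Node 0 (S = 145): continuation = 1/1.07·[0.6462·19.0068 + 0.3538·85.7500] = 39.8352; exercise value = 35.0000 ≤ continuation, so V_0 = 39.8352

$39.84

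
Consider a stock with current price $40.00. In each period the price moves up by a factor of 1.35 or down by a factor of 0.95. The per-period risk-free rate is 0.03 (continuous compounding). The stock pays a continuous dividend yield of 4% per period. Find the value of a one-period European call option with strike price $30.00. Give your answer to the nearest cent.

$9.32

Per-period risk-free factor R = e^0.03 = 1.0305; dividend-adjusted growth = e^(0.03−0.04) = 0.9900.
Risk-neutral probability p = (0.9900 − 0.95)/(1.35 − 0.95) = 0.0400/0.4000 = 0.1001
Terminal stock prices: S_u = 54, S_d = 38
Terminal payoffs (S − K): max(24, 0) = 24, max(8, 0) = 8
Node 0 (S = 40): V_0 = e^(−0.03)·[0.1001·24.0000 + 0.8999·8.0000] = 9.3182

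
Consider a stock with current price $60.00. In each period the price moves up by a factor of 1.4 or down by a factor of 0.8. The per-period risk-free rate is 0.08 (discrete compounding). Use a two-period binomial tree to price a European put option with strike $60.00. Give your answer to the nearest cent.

Risk-neutral probability p = (1 + 0.08 − 0.8)/(1.4 − 0.8) = 0.2800/0.6000 = 0.4667
Terminal stock prices: S_uu = 117.6, S_ud = 67.2, S_dd = 38.4
Terminal payoffs (K − S): max(-57.6, 0) = 0, max(-7.2, 0) = 0, max(21.6, 0) = 21.6
Node u (S = 84): V_u = 1/1.08·[0.4667·0.0000 + 0.5333·0.0000] = 0.0000
Node d (S = 48): V_d = 1/1.08·[0.4667·0.0000 + 0.5333·21.6000] = 10.6667
Node 0 (S = 60): V_0 = 1/1.08·[0.4667·0.0000 + 0.5333·10.6667] = 5.2675

$5.27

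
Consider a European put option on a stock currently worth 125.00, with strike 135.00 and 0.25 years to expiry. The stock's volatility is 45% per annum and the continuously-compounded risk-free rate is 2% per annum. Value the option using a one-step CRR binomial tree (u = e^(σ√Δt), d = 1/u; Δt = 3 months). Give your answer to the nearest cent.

CRR parameters: u = e^(σ√Δt) = e^(0.45·√0.25) = 1.2523, d = 1/u = 0.7985
Per-period rate: rΔt = 0.02·0.25 = 0.005, so R = e^0.005 = 1.0050
Risk-neutral probability p = (e^0.005 − 0.7985)/(1.2523 − 0.7985) = 0.2065/0.4538 = 0.4550
Terminal stock prices: S_u = 156.5, S_d = 99.81
Terminal payoffs (K − S): max(-21.54, 0) = 0, max(35.19, 0) = 35.19
Node 0 (S = 125): V_0 = e^(−0.005)·[0.4550·0.0000 + 0.5450·35.1855] = 19.0793

19.08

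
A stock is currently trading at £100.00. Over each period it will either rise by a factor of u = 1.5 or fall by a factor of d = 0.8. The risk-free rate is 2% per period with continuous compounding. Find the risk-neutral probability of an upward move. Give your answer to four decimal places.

Risk-neutral probability p = (e^0.02 − 0.8)/(1.5 − 0.8) = 0.2202/0.7000 = 0.3146

p = 0.3146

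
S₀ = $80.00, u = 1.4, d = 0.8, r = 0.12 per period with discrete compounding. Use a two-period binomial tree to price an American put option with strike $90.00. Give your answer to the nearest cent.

$10.91

Risk-neutral probability p = (1 + 0.12 − 0.8)/(1.4 − 0.8) = 0.3200/0.6000 = 0.5333
Terminal stock prices: S_uu = 156.8, S_ud = 89.6, S_dd = 51.2
Terminal payoffs (K − S): max(-66.8, 0) = 0, max(0.4, 0) = 0.4, max(38.8, 0) = 38.8
Node u (S = 112): continuation = 1/1.12·[0.5333·0.0000 + 0.4667·0.4000] = 0.1667; exercise value = 0.0000 ≤ continuation, so V_u = 0.1667
Node d (S = 64): continuation = 1/1.12·[0.5333·0.4000 + 0.4667·38.8000] = 16.3571; exercise value = 26.0000 > continuation, so V_d = 26.0000 (exercise)
Node 0 (S = 80): continuation = 1/1.12·[0.5333·0.1667 + 0.4667·26.0000] = 10.9127; exercise value = 10.0000 ≤ continuation, so V_0 = 10.9127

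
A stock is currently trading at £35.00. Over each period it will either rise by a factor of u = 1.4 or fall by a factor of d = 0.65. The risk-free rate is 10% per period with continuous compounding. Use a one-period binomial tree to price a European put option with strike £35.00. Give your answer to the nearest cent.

Risk-neutral probability p = (e^0.1 − 0.65)/(1.4 − 0.65) = 0.4552/0.7500 = 0.6069
Terminal stock prices: S_u = 49, S_d = 22.75
Terminal payoffs (K − S): max(-14, 0) = 0, max(12.25, 0) = 12.25
Node 0 (S = 35): V_0 = e^(−0.1)·[0.6069·0.0000 + 0.3931·12.2500] = 4.3573

£4.36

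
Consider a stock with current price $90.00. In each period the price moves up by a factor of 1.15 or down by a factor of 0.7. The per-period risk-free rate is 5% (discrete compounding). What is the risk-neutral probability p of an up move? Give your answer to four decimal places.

Risk-neutral probability p = (1 + 0.05 − 0.7)/(1.15 − 0.7) = 0.3500/0.4500 = 0.7778

p = 0.7778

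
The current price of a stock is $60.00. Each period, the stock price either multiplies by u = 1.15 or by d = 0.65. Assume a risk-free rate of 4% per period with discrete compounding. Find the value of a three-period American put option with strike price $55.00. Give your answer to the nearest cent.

$5.40

Risk-neutral probability p = (1 + 0.04 − 0.65)/(1.15 − 0.65) = 0.3900/0.5000 = 0.7800
Terminal stock prices: S_uuu = 91.25, S_uud = 51.58, S_udd = 29.15, S_ddd = 16.48
Terminal payoffs (K − S): max(-36.25, 0) = 0, max(3.422, 0) = 3.422, max(25.85, 0) = 25.85, max(38.52, 0) = 38.52
Node uu (S = 79.35): continuation = 1/1.04·[0.7800·0.0000 + 0.2200·3.4225] = 0.7240; exercise value = 0.0000 ≤ continuation, so V_uu = 0.7240
Node ud (S = 44.85): continuation = 1/1.04·[0.7800·3.4225 + 0.2200·25.8475] = 8.0346; exercise value = 10.1500 > continuation, so V_ud = 10.1500 (exercise)
Node dd (S = 25.35): continuation = 1/1.04·[0.7800·25.8475 + 0.2200·38.5225] = 27.5346; exercise value = 29.6500 > continuation, so V_dd = 29.6500 (exercise)
Node u (S = 69): continuation = 1/1.04·[0.7800·0.7240 + 0.2200·10.1500] = 2.6901; exercise value = 0.0000 ≤ continuation, so V_u = 2.6901
Node d (S = 39): continuation = 1/1.04·[0.7800·10.1500 + 0.2200·29.6500] = 13.8846; exercise value = 16.0000 > continuation, so V_d = 16.0000 (exercise)
Node 0 (S = 60): continuation = 1/1.04·[0.7800·2.6901 + 0.2200·16.0000] = 5.4022; exercise value = 0.0000 ≤ continuation, so V_0 = 5.4022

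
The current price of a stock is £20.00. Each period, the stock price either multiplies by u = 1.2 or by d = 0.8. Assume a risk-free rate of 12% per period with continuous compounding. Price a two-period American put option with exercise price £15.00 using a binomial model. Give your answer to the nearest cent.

Risk-neutral probability p = (e^0.12 − 0.8)/(1.2 − 0.8) = 0.3275/0.4000 = 0.8187
Terminal stock prices: S_uu = 28.8, S_ud = 19.2, S_dd = 12.8
Terminal payoffs (K − S): max(-13.8, 0) = 0, max(-4.2, 0) = 0, max(2.2, 0) = 2.2
Node u (S = 24): continuation = e^(−0.12)·[0.8187·0.0000 + 0.1813·0.0000] = 0.0000; exercise value = 0.0000 ≤ continuation, so V_u = 0.0000
Node d (S = 16): continuation = e^(−0.12)·[0.8187·0.0000 + 0.1813·2.2000] = 0.3537; exercise value = 0.0000 ≤ continuation, so V_d = 0.3537
Node 0 (S = 20): continuation = e^(−0.12)·[0.8187·0.0000 + 0.1813·0.3537] = 0.0569; exercise value = 0.0000 ≤ continuation, so V_0 = 0.0569

£0.06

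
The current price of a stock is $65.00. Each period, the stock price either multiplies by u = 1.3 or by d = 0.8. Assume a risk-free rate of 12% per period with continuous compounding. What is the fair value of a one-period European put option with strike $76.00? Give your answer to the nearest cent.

Risk-neutral probability p = (e^0.12 − 0.8)/(1.3 − 0.8) = 0.3275/0.5000 = 0.6550
Terminal stock prices: S_u = 84.5, S_d = 52
Terminal payoffs (K − S): max(-8.5, 0) = 0, max(24, 0) = 24
Node 0 (S = 65): V_0 = e^(−0.12)·[0.6550·0.0000 + 0.3450·24.0000] = 7.3438

$7.34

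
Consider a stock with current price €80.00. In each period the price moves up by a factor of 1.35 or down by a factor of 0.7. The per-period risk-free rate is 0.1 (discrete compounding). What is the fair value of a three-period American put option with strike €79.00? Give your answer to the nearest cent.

Risk-neutral probability p = (1 + 0.1 − 0.7)/(1.35 − 0.7) = 0.4000/0.6500 = 0.6154
Terminal stock prices: S_uuu = 196.8, S_uud = 102.1, S_udd = 52.92, S_ddd = 27.44
Terminal payoffs (K − S): max(-117.8, 0) = 0, max(-23.06, 0) = 0, max(26.08, 0) = 26.08, max(51.56, 0) = 51.56
Node uu (S = 145.8): continuation = 1/1.1·[0.6154·0.0000 + 0.3846·0.0000] = 0.0000; exercise value = 0.0000 ≤ continuation, so V_uu = 0.0000
Node ud (S = 75.6): continuation = 1/1.1·[0.6154·0.0000 + 0.3846·26.0800] = 9.1189; exercise value = 3.4000 ≤ continuation, so V_ud = 9.1189
Node dd (S = 39.2): continuation = 1/1.1·[0.6154·26.0800 + 0.3846·51.5600] = 32.6182; exercise value = 39.8000 > continuation, so V_dd = 39.8000 (exercise)
Node u (S = 108): continuation = 1/1.1·[0.6154·0.0000 + 0.3846·9.1189] = 3.1884; exercise value = 0.0000 ≤ continuation, so V_u = 3.1884
Node d (S = 56): continuation = 1/1.1·[0.6154·9.1189 + 0.3846·39.8000] = 19.0176; exercise value = 23.0000 > continuation, so V_d = 23.0000 (exercise)
Node 0 (S = 80): continuation = 1/1.1·[0.6154·3.1884 + 0.3846·23.0000] = 9.8257; exercise value = 0.0000 ≤ continuation, so V_0 = 9.8257

€9.83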